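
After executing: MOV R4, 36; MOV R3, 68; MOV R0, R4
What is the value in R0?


Register state trace:
  MOV R4, 36  → R4 = 36
  MOV R3, 68  → R3 = 68
  MOV R0, R4  → R0 = 36
Final: R0 = 36

36


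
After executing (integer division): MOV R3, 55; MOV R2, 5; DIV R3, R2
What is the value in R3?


Register state trace:
  MOV R3, 55  → R3 = 55
  MOV R2, 5  → R2 = 5
  DIV R3, R2  → R3 = 55 // 5 = 11
Final: R3 = 11

11


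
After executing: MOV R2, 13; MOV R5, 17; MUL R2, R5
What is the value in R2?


Register state trace:
  MOV R2, 13  → R2 = 13
  MOV R5, 17  → R5 = 17
  MUL R2, R5  → R2 = 13 * 17 = 221
Final: R2 = 221

221


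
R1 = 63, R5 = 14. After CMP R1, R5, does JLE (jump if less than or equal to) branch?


Trace:
  R1 = 63, R5 = 14
  CMP R1, R5  → compares 63 vs 14
  JLE checks: is 63 less than or equal to 14?
  63 > 14, so condition is false
Branch taken: No

No


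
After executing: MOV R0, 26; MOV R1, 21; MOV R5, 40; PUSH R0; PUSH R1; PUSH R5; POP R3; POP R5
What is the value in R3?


Stack trace (top is rightmost):
  MOV R0, 26  → R0 = 26
  MOV R1, 21  → R1 = 21
  MOV R5, 40  → R5 = 40
  PUSH R0  → stack: [26]
  PUSH R1  → stack: [26, 21]
  PUSH R5  → stack: [26, 21, 40]
  POP R3  → R3 = 40, stack: [26, 21]
  POP R5  → R5 = 21, stack: [26]
Final: R3 = 40

40


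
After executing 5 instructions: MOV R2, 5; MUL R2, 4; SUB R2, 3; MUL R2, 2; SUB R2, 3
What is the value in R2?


Register state trace:
  MOV R2, 5  → R2 = 5
  MUL R2, 4  → R2 = 5 * 4 = 20
  SUB R2, 3  → R2 = 20 - 3 = 17
  MUL R2, 2  → R2 = 17 * 2 = 34
  SUB R2, 3  → R2 = 34 - 3 = 31
Final: R2 = 31

31


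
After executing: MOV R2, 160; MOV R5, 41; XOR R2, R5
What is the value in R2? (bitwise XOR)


Register state trace:
  MOV R2, 160  → R2 = 160 (0b10100000)
  MOV R5, 41  → R5 = 41 (0b00101001)
  XOR R2, R5  → R2 = 160 XOR 41 = 137 (0b10001001)
Final: R2 = 137

137


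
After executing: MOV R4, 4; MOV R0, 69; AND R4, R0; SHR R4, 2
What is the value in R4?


Register state trace:
  MOV R4, 4  → R4 = 4 (0b00000100)
  MOV R0, 69  → R0 = 69 (0b01000101)
  AND R4, R0  → R4 = 4 AND 69 = 4 (0b00000100)
  SHR R4, 2  → R4 = 4 >> 2 = 1
Final: R4 = 1

1


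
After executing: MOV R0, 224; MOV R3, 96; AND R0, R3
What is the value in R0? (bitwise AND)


Register state trace:
  MOV R0, 224  → R0 = 224 (0b11100000)
  MOV R3, 96  → R3 = 96 (0b01100000)
  AND R0, R3  → R0 = 224 AND 96 = 96 (0b01100000)
Final: R0 = 96

96


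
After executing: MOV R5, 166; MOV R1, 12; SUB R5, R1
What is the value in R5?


Register state trace:
  MOV R5, 166  → R5 = 166
  MOV R1, 12  → R1 = 12
  SUB R5, R1  → R5 = 166 - 12 = 154
Final: R5 = 154

154


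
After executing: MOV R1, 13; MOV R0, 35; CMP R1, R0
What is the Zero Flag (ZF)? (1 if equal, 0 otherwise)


Register state trace:
  MOV R1, 13  → R1 = 13
  MOV R0, 35  → R0 = 35
  CMP R1, R0  → computes 13 - 35 = -22
  Result is nonzero, so values are not equal
ZF = 0

0


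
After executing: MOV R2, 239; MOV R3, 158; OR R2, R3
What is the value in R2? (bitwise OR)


Register state trace:
  MOV R2, 239  → R2 = 239 (0b11101111)
  MOV R3, 158  → R3 = 158 (0b10011110)
  OR R2, R3   → R2 = 239 OR 158 = 255 (0b11111111)
Final: R2 = 255

255


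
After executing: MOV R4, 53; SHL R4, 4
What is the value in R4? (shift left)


Register state trace:
  MOV R4, 53  → R4 = 53
  SHL R4, 4  → R4 = 53 << 4 = 53 * 2^4 = 848
Final: R4 = 848

848


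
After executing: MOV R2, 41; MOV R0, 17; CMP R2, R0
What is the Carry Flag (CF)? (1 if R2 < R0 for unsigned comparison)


Register state trace:
  MOV R2, 41  → R2 = 41
  MOV R0, 17  → R0 = 17
  CMP R2, R0  → unsigned 41 - 17: no borrow
  41 >= 17, so CF = 0
CF = 0

0


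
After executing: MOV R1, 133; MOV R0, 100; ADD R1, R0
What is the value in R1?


Register state trace:
  MOV R1, 133  → R1 = 133
  MOV R0, 100  → R0 = 100
  ADD R1, R0  → R1 = 133 + 100 = 233
Final: R1 = 233

233


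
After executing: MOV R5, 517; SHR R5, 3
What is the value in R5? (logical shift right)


Register state trace:
  MOV R5, 517  → R5 = 517
  SHR R5, 3  → R5 = 517 >> 3 = 517 // 2^3 = 64
Final: R5 = 64

64


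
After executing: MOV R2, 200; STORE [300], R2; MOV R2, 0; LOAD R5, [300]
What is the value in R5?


Register and memory trace:
  MOV R2, 200  → R2 = 200
  STORE [300], R2  → mem[300] = 200
  MOV R2, 0  → R2 = 0
  LOAD R5, [300]  → R5 = mem[300] = 200
Final: R5 = 200

200


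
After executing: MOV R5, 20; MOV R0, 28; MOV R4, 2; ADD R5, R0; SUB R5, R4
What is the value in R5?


Register state trace:
  MOV R5, 20  → R5 = 20
  MOV R0, 28  → R0 = 28
  MOV R4, 2  → R4 = 2
  ADD R5, R0  → R5 = 20 + 28 = 48
  SUB R5, R4  → R5 = 48 - 2 = 46
Final: R5 = 46

46


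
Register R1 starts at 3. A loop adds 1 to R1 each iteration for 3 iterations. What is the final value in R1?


Starting value: R1 = 3
  Iter 1: R1 = 3 + 1 = 4
  Iter 2: R1 = 4 + 1 = 5
  Iter 3: R1 = 5 + 1 = 6
Final: R1 = 6

6


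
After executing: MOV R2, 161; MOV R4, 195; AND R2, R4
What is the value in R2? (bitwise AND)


Register state trace:
  MOV R2, 161  → R2 = 161 (0b10100001)
  MOV R4, 195  → R4 = 195 (0b11000011)
  AND R2, R4  → R2 = 161 AND 195 = 129 (0b10000001)
Final: R2 = 129

129


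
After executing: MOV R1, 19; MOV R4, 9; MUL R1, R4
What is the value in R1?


Register state trace:
  MOV R1, 19  → R1 = 19
  MOV R4, 9  → R4 = 9
  MUL R1, R4  → R1 = 19 * 9 = 171
Final: R1 = 171

171


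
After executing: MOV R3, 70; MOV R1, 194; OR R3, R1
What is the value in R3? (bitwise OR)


Register state trace:
  MOV R3, 70  → R3 = 70 (0b01000110)
  MOV R1, 194  → R1 = 194 (0b11000010)
  OR R3, R1   → R3 = 70 OR 194 = 198 (0b11000110)
Final: R3 = 198

198


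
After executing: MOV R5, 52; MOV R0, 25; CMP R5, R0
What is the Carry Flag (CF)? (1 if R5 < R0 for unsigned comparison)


Register state trace:
  MOV R5, 52  → R5 = 52
  MOV R0, 25  → R0 = 25
  CMP R5, R0  → unsigned 52 - 25: no borrow
  52 >= 25, so CF = 0
CF = 0

0


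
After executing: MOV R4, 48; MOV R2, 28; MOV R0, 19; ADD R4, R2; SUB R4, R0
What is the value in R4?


Register state trace:
  MOV R4, 48  → R4 = 48
  MOV R2, 28  → R2 = 28
  MOV R0, 19  → R0 = 19
  ADD R4, R2  → R4 = 48 + 28 = 76
  SUB R4, R0  → R4 = 76 - 19 = 57
Final: R4 = 57

57


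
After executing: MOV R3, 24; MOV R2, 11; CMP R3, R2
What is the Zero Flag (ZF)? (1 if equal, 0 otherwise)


Register state trace:
  MOV R3, 24  → R3 = 24
  MOV R2, 11  → R2 = 11
  CMP R3, R2  → computes 24 - 11 = 13
  Result is nonzero, so values are not equal
ZF = 0

0


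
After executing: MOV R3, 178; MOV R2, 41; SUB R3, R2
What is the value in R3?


Register state trace:
  MOV R3, 178  → R3 = 178
  MOV R2, 41  → R2 = 41
  SUB R3, R2  → R3 = 178 - 41 = 137
Final: R3 = 137

137


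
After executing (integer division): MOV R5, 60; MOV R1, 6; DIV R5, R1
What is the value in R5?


Register state trace:
  MOV R5, 60  → R5 = 60
  MOV R1, 6  → R1 = 6
  DIV R5, R1  → R5 = 60 // 6 = 10
Final: R5 = 10

10


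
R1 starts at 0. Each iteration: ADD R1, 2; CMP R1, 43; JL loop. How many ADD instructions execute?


Loop trace (R1 starts at 0, target 43, step 2):
  ADD #1: R1 = 0 + 2 = 2  → 2 < 43, loop
  ADD #2: R1 = 2 + 2 = 4  → 4 < 43, loop
  ADD #3: R1 = 4 + 2 = 6  → 6 < 43, loop
  ADD #4: R1 = 6 + 2 = 8  → 8 < 43, loop
  ADD #5: R1 = 8 + 2 = 10  → 10 < 43, loop
  ADD #6: R1 = 10 + 2 = 12  → 12 < 43, loop
  ADD #7: R1 = 12 + 2 = 14  → 14 < 43, loop
  ADD #8: R1 = 14 + 2 = 16  → 16 < 43, loop
  ADD #9: R1 = 16 + 2 = 18  → 18 < 43, loop
  ADD #10: R1 = 18 + 2 = 20  → 20 < 43, loop
  ADD #11: R1 = 20 + 2 = 22  → 22 < 43, loop
  ADD #12: R1 = 22 + 2 = 24  → 24 < 43, loop
  ADD #13: R1 = 24 + 2 = 26  → 26 < 43, loop
  ADD #14: R1 = 26 + 2 = 28  → 28 < 43, loop
  ADD #15: R1 = 28 + 2 = 30  → 30 < 43, loop
  ADD #16: R1 = 30 + 2 = 32  → 32 < 43, loop
  ADD #17: R1 = 32 + 2 = 34  → 34 < 43, loop
  ADD #18: R1 = 34 + 2 = 36  → 36 < 43, loop
  ADD #19: R1 = 36 + 2 = 38  → 38 < 43, loop
  ADD #20: R1 = 38 + 2 = 40  → 40 < 43, loop
  ADD #21: R1 = 40 + 2 = 42  → 42 < 43, loop
  ADD #22: R1 = 42 + 2 = 44  → 44 >= 43, exit
Total ADD instructions: 22

22


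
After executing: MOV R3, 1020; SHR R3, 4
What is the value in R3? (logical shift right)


Register state trace:
  MOV R3, 1020  → R3 = 1020
  SHR R3, 4  → R3 = 1020 >> 4 = 1020 // 2^4 = 63
Final: R3 = 63

63


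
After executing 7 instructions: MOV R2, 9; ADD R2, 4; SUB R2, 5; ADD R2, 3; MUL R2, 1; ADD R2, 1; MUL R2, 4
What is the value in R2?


Register state trace:
  MOV R2, 9  → R2 = 9
  ADD R2, 4  → R2 = 9 + 4 = 13
  SUB R2, 5  → R2 = 13 - 5 = 8
  ADD R2, 3  → R2 = 8 + 3 = 11
  MUL R2, 1  → R2 = 11 * 1 = 11
  ADD R2, 1  → R2 = 11 + 1 = 12
  MUL R2, 4  → R2 = 12 * 4 = 48
Final: R2 = 48

48


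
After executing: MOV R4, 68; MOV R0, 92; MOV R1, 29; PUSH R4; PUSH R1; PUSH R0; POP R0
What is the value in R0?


Stack trace (top is rightmost):
  MOV R4, 68  → R4 = 68
  MOV R0, 92  → R0 = 92
  MOV R1, 29  → R1 = 29
  PUSH R4  → stack: [68]
  PUSH R1  → stack: [68, 29]
  PUSH R0  → stack: [68, 29, 92]
  POP R0  → R0 = 92, stack: [68, 29]
Final: R0 = 92

92


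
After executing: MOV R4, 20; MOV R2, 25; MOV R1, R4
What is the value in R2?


Register state trace:
  MOV R4, 20  → R4 = 20
  MOV R2, 25  → R2 = 25
  MOV R1, R4  → R1 = 20
Final: R2 = 25

25


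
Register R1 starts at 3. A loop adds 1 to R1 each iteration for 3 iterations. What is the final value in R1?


Starting value: R1 = 3
  Iter 1: R1 = 3 + 1 = 4
  Iter 2: R1 = 4 + 1 = 5
  Iter 3: R1 = 5 + 1 = 6
Final: R1 = 6

6


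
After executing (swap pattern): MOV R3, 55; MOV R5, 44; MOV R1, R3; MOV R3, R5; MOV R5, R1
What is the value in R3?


Register state trace (swap pattern):
  MOV R3, 55  → R3 = 55
  MOV R5, 44  → R5 = 44
  MOV R1, R3  → R1 = 55  (save R3)
  MOV R3, R5  → R3 = 44  (R3 gets R5's value)
  MOV R5, R1  → R5 = 55  (R5 gets saved value)
Final: R3 = 44

44


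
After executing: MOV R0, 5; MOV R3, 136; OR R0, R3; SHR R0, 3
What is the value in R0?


Register state trace:
  MOV R0, 5  → R0 = 5 (0b00000101)
  MOV R3, 136  → R3 = 136 (0b10001000)
  OR R0, R3  → R0 = 5 OR 136 = 141 (0b10001101)
  SHR R0, 3  → R0 = 141 >> 3 = 17
Final: R0 = 17

17


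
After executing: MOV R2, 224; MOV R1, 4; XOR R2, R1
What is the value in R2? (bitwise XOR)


Register state trace:
  MOV R2, 224  → R2 = 224 (0b11100000)
  MOV R1, 4  → R1 = 4 (0b00000100)
  XOR R2, R1  → R2 = 224 XOR 4 = 228 (0b11100100)
Final: R2 = 228

228


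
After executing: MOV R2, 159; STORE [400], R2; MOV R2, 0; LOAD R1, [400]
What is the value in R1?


Register and memory trace:
  MOV R2, 159  → R2 = 159
  STORE [400], R2  → mem[400] = 159
  MOV R2, 0  → R2 = 0
  LOAD R1, [400]  → R1 = mem[400] = 159
Final: R1 = 159

159


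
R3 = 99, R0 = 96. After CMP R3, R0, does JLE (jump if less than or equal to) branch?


Trace:
  R3 = 99, R0 = 96
  CMP R3, R0  → compares 99 vs 96
  JLE checks: is 99 less than or equal to 96?
  99 > 96, so condition is false
Branch taken: No

No


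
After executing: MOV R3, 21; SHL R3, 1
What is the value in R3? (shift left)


Register state trace:
  MOV R3, 21  → R3 = 21
  SHL R3, 1  → R3 = 21 << 1 = 21 * 2^1 = 42
Final: R3 = 42

42


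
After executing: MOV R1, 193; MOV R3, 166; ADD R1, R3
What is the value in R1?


Register state trace:
  MOV R1, 193  → R1 = 193
  MOV R3, 166  → R3 = 166
  ADD R1, R3  → R1 = 193 + 166 = 359
Final: R1 = 359

359


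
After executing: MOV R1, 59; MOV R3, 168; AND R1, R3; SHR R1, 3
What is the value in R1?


Register state trace:
  MOV R1, 59  → R1 = 59 (0b00111011)
  MOV R3, 168  → R3 = 168 (0b10101000)
  AND R1, R3  → R1 = 59 AND 168 = 40 (0b00101000)
  SHR R1, 3  → R1 = 40 >> 3 = 5
Final: R1 = 5

5


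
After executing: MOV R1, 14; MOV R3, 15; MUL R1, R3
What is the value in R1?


Register state trace:
  MOV R1, 14  → R1 = 14
  MOV R3, 15  → R3 = 15
  MUL R1, R3  → R1 = 14 * 15 = 210
Final: R1 = 210

210


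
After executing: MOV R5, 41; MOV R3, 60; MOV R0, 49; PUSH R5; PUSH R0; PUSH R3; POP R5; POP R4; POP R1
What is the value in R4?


Stack trace (top is rightmost):
  MOV R5, 41  → R5 = 41
  MOV R3, 60  → R3 = 60
  MOV R0, 49  → R0 = 49
  PUSH R5  → stack: [41]
  PUSH R0  → stack: [41, 49]
  PUSH R3  → stack: [41, 49, 60]
  POP R5  → R5 = 60, stack: [41, 49]
  POP R4  → R4 = 49, stack: [41]
  POP R1  → R1 = 41, stack: []
Final: R4 = 49

49


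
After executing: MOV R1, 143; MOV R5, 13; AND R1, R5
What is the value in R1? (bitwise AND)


Register state trace:
  MOV R1, 143  → R1 = 143 (0b10001111)
  MOV R5, 13  → R5 = 13 (0b00001101)
  AND R1, R5  → R1 = 143 AND 13 = 13 (0b00001101)
Final: R1 = 13

13


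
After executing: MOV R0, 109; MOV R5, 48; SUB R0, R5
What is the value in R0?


Register state trace:
  MOV R0, 109  → R0 = 109
  MOV R5, 48  → R5 = 48
  SUB R0, R5  → R0 = 109 - 48 = 61
Final: R0 = 61

61


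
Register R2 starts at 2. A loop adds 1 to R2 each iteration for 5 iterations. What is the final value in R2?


Starting value: R2 = 2
  Iter 1: R2 = 2 + 1 = 3
  Iter 2: R2 = 3 + 1 = 4
  Iter 3: R2 = 4 + 1 = 5
  Iter 4: R2 = 5 + 1 = 6
  Iter 5: R2 = 6 + 1 = 7
Final: R2 = 7

7


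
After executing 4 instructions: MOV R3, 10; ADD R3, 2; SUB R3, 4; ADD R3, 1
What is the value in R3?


Register state trace:
  MOV R3, 10  → R3 = 10
  ADD R3, 2  → R3 = 10 + 2 = 12
  SUB R3, 4  → R3 = 12 - 4 = 8
  ADD R3, 1  → R3 = 8 + 1 = 9
Final: R3 = 9

9


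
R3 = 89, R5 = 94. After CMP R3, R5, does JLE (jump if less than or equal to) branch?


Trace:
  R3 = 89, R5 = 94
  CMP R3, R5  → compares 89 vs 94
  JLE checks: is 89 less than or equal to 94?
  89 < 94, so condition is true
Branch taken: Yes

Yes


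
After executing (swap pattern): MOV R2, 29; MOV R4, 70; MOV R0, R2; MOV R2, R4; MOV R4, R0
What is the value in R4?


Register state trace (swap pattern):
  MOV R2, 29  → R2 = 29
  MOV R4, 70  → R4 = 70
  MOV R0, R2  → R0 = 29  (save R2)
  MOV R2, R4  → R2 = 70  (R2 gets R4's value)
  MOV R4, R0  → R4 = 29  (R4 gets saved value)
Final: R4 = 29

29


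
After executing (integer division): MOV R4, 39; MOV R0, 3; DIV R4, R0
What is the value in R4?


Register state trace:
  MOV R4, 39  → R4 = 39
  MOV R0, 3  → R0 = 3
  DIV R4, R0  → R4 = 39 // 3 = 13
Final: R4 = 13

13


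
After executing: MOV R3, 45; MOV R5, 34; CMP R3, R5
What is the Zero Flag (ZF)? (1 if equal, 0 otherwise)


Register state trace:
  MOV R3, 45  → R3 = 45
  MOV R5, 34  → R5 = 34
  CMP R3, R5  → computes 45 - 34 = 11
  Result is nonzero, so values are not equal
ZF = 0

0


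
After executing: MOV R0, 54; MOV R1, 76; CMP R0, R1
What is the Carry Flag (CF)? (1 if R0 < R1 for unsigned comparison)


Register state trace:
  MOV R0, 54  → R0 = 54
  MOV R1, 76  → R1 = 76
  CMP R0, R1  → unsigned 54 - 76: borrow occurs
  54 < 76, so CF = 1
CF = 1

1


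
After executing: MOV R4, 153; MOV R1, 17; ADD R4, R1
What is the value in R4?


Register state trace:
  MOV R4, 153  → R4 = 153
  MOV R1, 17  → R1 = 17
  ADD R4, R1  → R4 = 153 + 17 = 170
Final: R4 = 170

170


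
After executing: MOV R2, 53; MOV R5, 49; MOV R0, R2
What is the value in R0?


Register state trace:
  MOV R2, 53  → R2 = 53
  MOV R5, 49  → R5 = 49
  MOV R0, R2  → R0 = 53
Final: R0 = 53

53


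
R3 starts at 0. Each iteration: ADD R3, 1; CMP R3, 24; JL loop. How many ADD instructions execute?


Loop trace (R3 starts at 0, target 24, step 1):
  ADD #1: R3 = 0 + 1 = 1  → 1 < 24, loop
  ADD #2: R3 = 1 + 1 = 2  → 2 < 24, loop
  ADD #3: R3 = 2 + 1 = 3  → 3 < 24, loop
  ADD #4: R3 = 3 + 1 = 4  → 4 < 24, loop
  ADD #5: R3 = 4 + 1 = 5  → 5 < 24, loop
  ADD #6: R3 = 5 + 1 = 6  → 6 < 24, loop
  ADD #7: R3 = 6 + 1 = 7  → 7 < 24, loop
  ADD #8: R3 = 7 + 1 = 8  → 8 < 24, loop
  ADD #9: R3 = 8 + 1 = 9  → 9 < 24, loop
  ADD #10: R3 = 9 + 1 = 10  → 10 < 24, loop
  ADD #11: R3 = 10 + 1 = 11  → 11 < 24, loop
  ADD #12: R3 = 11 + 1 = 12  → 12 < 24, loop
  ADD #13: R3 = 12 + 1 = 13  → 13 < 24, loop
  ADD #14: R3 = 13 + 1 = 14  → 14 < 24, loop
  ADD #15: R3 = 14 + 1 = 15  → 15 < 24, loop
  ADD #16: R3 = 15 + 1 = 16  → 16 < 24, loop
  ADD #17: R3 = 16 + 1 = 17  → 17 < 24, loop
  ADD #18: R3 = 17 + 1 = 18  → 18 < 24, loop
  ADD #19: R3 = 18 + 1 = 19  → 19 < 24, loop
  ADD #20: R3 = 19 + 1 = 20  → 20 < 24, loop
  ADD #21: R3 = 20 + 1 = 21  → 21 < 24, loop
  ADD #22: R3 = 21 + 1 = 22  → 22 < 24, loop
  ADD #23: R3 = 22 + 1 = 23  → 23 < 24, loop
  ADD #24: R3 = 23 + 1 = 24  → 24 >= 24, exit
Total ADD instructions: 24

24


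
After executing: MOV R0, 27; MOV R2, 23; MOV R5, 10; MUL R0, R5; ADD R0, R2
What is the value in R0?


Register state trace:
  MOV R0, 27  → R0 = 27
  MOV R2, 23  → R2 = 23
  MOV R5, 10  → R5 = 10
  MUL R0, R5  → R0 = 27 * 10 = 270
  ADD R0, R2  → R0 = 270 + 23 = 293
Final: R0 = 293

293


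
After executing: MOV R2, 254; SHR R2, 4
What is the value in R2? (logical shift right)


Register state trace:
  MOV R2, 254  → R2 = 254
  SHR R2, 4  → R2 = 254 >> 4 = 254 // 2^4 = 15
Final: R2 = 15

15


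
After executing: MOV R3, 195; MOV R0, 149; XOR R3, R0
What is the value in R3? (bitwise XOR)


Register state trace:
  MOV R3, 195  → R3 = 195 (0b11000011)
  MOV R0, 149  → R0 = 149 (0b10010101)
  XOR R3, R0  → R3 = 195 XOR 149 = 86 (0b01010110)
Final: R3 = 86

86


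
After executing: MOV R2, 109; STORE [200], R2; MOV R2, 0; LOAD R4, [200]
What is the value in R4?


Register and memory trace:
  MOV R2, 109  → R2 = 109
  STORE [200], R2  → mem[200] = 109
  MOV R2, 0  → R2 = 0
  LOAD R4, [200]  → R4 = mem[200] = 109
Final: R4 = 109

109


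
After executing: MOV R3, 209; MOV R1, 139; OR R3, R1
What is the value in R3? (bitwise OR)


Register state trace:
  MOV R3, 209  → R3 = 209 (0b11010001)
  MOV R1, 139  → R1 = 139 (0b10001011)
  OR R3, R1   → R3 = 209 OR 139 = 219 (0b11011011)
Final: R3 = 219

219


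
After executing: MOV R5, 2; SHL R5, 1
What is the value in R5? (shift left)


Register state trace:
  MOV R5, 2  → R5 = 2
  SHL R5, 1  → R5 = 2 << 1 = 2 * 2^1 = 4
Final: R5 = 4

4


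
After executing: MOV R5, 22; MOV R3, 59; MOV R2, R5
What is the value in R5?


Register state trace:
  MOV R5, 22  → R5 = 22
  MOV R3, 59  → R3 = 59
  MOV R2, R5  → R2 = 22
Final: R5 = 22

22


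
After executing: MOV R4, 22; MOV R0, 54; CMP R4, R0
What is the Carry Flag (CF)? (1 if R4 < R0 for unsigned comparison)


Register state trace:
  MOV R4, 22  → R4 = 22
  MOV R0, 54  → R0 = 54
  CMP R4, R0  → unsigned 22 - 54: borrow occurs
  22 < 54, so CF = 1
CF = 1

1


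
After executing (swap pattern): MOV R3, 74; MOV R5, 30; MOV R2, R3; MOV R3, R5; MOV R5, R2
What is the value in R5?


Register state trace (swap pattern):
  MOV R3, 74  → R3 = 74
  MOV R5, 30  → R5 = 30
  MOV R2, R3  → R2 = 74  (save R3)
  MOV R3, R5  → R3 = 30  (R3 gets R5's value)
  MOV R5, R2  → R5 = 74  (R5 gets saved value)
Final: R5 = 74

74


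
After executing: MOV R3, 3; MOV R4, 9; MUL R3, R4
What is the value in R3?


Register state trace:
  MOV R3, 3  → R3 = 3
  MOV R4, 9  → R4 = 9
  MUL R3, R4  → R3 = 3 * 9 = 27
Final: R3 = 27

27


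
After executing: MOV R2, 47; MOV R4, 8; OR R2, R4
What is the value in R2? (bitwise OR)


Register state trace:
  MOV R2, 47  → R2 = 47 (0b00101111)
  MOV R4, 8  → R4 = 8 (0b00001000)
  OR R2, R4   → R2 = 47 OR 8 = 47 (0b00101111)
Final: R2 = 47

47


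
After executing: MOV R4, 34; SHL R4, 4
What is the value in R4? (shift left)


Register state trace:
  MOV R4, 34  → R4 = 34
  SHL R4, 4  → R4 = 34 << 4 = 34 * 2^4 = 544
Final: R4 = 544

544


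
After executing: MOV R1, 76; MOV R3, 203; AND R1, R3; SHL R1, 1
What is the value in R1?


Register state trace:
  MOV R1, 76  → R1 = 76 (0b01001100)
  MOV R3, 203  → R3 = 203 (0b11001011)
  AND R1, R3  → R1 = 76 AND 203 = 72 (0b01001000)
  SHL R1, 1  → R1 = 72 << 1 = 144
Final: R1 = 144

144


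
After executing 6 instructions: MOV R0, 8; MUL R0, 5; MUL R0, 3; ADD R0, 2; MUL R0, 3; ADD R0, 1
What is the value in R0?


Register state trace:
  MOV R0, 8  → R0 = 8
  MUL R0, 5  → R0 = 8 * 5 = 40
  MUL R0, 3  → R0 = 40 * 3 = 120
  ADD R0, 2  → R0 = 120 + 2 = 122
  MUL R0, 3  → R0 = 122 * 3 = 366
  ADD R0, 1  → R0 = 366 + 1 = 367
Final: R0 = 367

367


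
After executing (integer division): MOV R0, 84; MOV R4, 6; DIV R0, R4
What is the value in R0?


Register state trace:
  MOV R0, 84  → R0 = 84
  MOV R4, 6  → R4 = 6
  DIV R0, R4  → R0 = 84 // 6 = 14
Final: R0 = 14

14


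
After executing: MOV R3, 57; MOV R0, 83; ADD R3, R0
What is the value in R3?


Register state trace:
  MOV R3, 57  → R3 = 57
  MOV R0, 83  → R0 = 83
  ADD R3, R0  → R3 = 57 + 83 = 140
Final: R3 = 140

140


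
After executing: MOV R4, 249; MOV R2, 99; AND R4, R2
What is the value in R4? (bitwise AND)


Register state trace:
  MOV R4, 249  → R4 = 249 (0b11111001)
  MOV R2, 99  → R2 = 99 (0b01100011)
  AND R4, R2  → R4 = 249 AND 99 = 97 (0b01100001)
Final: R4 = 97

97


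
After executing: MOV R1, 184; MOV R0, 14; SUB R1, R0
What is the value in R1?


Register state trace:
  MOV R1, 184  → R1 = 184
  MOV R0, 14  → R0 = 14
  SUB R1, R0  → R1 = 184 - 14 = 170
Final: R1 = 170

170


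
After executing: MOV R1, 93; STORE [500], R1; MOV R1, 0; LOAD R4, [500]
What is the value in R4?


Register and memory trace:
  MOV R1, 93  → R1 = 93
  STORE [500], R1  → mem[500] = 93
  MOV R1, 0  → R1 = 0
  LOAD R4, [500]  → R4 = mem[500] = 93
Final: R4 = 93

93


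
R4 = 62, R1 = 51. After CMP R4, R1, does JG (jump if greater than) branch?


Trace:
  R4 = 62, R1 = 51
  CMP R4, R1  → compares 62 vs 51
  JG checks: is 62 greater than 51?
  62 > 51, so condition is true
Branch taken: Yes

Yes


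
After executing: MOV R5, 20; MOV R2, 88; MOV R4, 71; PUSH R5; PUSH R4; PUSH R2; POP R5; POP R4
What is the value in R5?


Stack trace (top is rightmost):
  MOV R5, 20  → R5 = 20
  MOV R2, 88  → R2 = 88
  MOV R4, 71  → R4 = 71
  PUSH R5  → stack: [20]
  PUSH R4  → stack: [20, 71]
  PUSH R2  → stack: [20, 71, 88]
  POP R5  → R5 = 88, stack: [20, 71]
  POP R4  → R4 = 71, stack: [20]
Final: R5 = 88

88


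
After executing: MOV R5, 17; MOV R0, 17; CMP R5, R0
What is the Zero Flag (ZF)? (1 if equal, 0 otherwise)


Register state trace:
  MOV R5, 17  → R5 = 17
  MOV R0, 17  → R0 = 17
  CMP R5, R0  → computes 17 - 17 = 0
  Result is zero, so values are equal
ZF = 1

1


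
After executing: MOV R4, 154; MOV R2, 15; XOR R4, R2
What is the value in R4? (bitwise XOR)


Register state trace:
  MOV R4, 154  → R4 = 154 (0b10011010)
  MOV R2, 15  → R2 = 15 (0b00001111)
  XOR R4, R2  → R4 = 154 XOR 15 = 149 (0b10010101)
Final: R4 = 149

149


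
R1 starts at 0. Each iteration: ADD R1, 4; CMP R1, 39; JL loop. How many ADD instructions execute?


Loop trace (R1 starts at 0, target 39, step 4):
  ADD #1: R1 = 0 + 4 = 4  → 4 < 39, loop
  ADD #2: R1 = 4 + 4 = 8  → 8 < 39, loop
  ADD #3: R1 = 8 + 4 = 12  → 12 < 39, loop
  ADD #4: R1 = 12 + 4 = 16  → 16 < 39, loop
  ADD #5: R1 = 16 + 4 = 20  → 20 < 39, loop
  ADD #6: R1 = 20 + 4 = 24  → 24 < 39, loop
  ADD #7: R1 = 24 + 4 = 28  → 28 < 39, loop
  ADD #8: R1 = 28 + 4 = 32  → 32 < 39, loop
  ADD #9: R1 = 32 + 4 = 36  → 36 < 39, loop
  ADD #10: R1 = 36 + 4 = 40  → 40 >= 39, exit
Total ADD instructions: 10

10


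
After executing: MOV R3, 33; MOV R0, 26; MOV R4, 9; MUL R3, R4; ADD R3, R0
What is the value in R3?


Register state trace:
  MOV R3, 33  → R3 = 33
  MOV R0, 26  → R0 = 26
  MOV R4, 9  → R4 = 9
  MUL R3, R4  → R3 = 33 * 9 = 297
  ADD R3, R0  → R3 = 297 + 26 = 323
Final: R3 = 323

323


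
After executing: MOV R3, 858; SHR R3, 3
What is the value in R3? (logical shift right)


Register state trace:
  MOV R3, 858  → R3 = 858
  SHR R3, 3  → R3 = 858 >> 3 = 858 // 2^3 = 107
Final: R3 = 107

107


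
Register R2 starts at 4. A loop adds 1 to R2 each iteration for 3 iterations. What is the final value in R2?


Starting value: R2 = 4
  Iter 1: R2 = 4 + 1 = 5
  Iter 2: R2 = 5 + 1 = 6
  Iter 3: R2 = 6 + 1 = 7
Final: R2 = 7

7


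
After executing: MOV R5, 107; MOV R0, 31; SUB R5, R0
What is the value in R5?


Register state trace:
  MOV R5, 107  → R5 = 107
  MOV R0, 31  → R0 = 31
  SUB R5, R0  → R5 = 107 - 31 = 76
Final: R5 = 76

76


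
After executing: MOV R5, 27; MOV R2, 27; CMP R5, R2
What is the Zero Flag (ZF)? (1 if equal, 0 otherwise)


Register state trace:
  MOV R5, 27  → R5 = 27
  MOV R2, 27  → R2 = 27
  CMP R5, R2  → computes 27 - 27 = 0
  Result is zero, so values are equal
ZF = 1

1


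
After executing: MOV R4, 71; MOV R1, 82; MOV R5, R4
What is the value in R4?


Register state trace:
  MOV R4, 71  → R4 = 71
  MOV R1, 82  → R1 = 82
  MOV R5, R4  → R5 = 71
Final: R4 = 71

71


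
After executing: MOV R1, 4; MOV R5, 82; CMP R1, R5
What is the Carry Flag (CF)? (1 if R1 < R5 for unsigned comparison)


Register state trace:
  MOV R1, 4  → R1 = 4
  MOV R5, 82  → R5 = 82
  CMP R1, R5  → unsigned 4 - 82: borrow occurs
  4 < 82, so CF = 1
CF = 1

1


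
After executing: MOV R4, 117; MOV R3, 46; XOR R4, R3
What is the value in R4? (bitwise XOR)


Register state trace:
  MOV R4, 117  → R4 = 117 (0b01110101)
  MOV R3, 46  → R3 = 46 (0b00101110)
  XOR R4, R3  → R4 = 117 XOR 46 = 91 (0b01011011)
Final: R4 = 91

91


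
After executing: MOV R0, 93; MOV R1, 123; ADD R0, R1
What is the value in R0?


Register state trace:
  MOV R0, 93  → R0 = 93
  MOV R1, 123  → R1 = 123
  ADD R0, R1  → R0 = 93 + 123 = 216
Final: R0 = 216

216


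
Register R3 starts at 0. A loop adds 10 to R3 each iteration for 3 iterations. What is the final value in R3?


Starting value: R3 = 0
  Iter 1: R3 = 0 + 10 = 10
  Iter 2: R3 = 10 + 10 = 20
  Iter 3: R3 = 20 + 10 = 30
Final: R3 = 30

30


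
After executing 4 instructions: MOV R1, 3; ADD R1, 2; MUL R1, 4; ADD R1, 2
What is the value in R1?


Register state trace:
  MOV R1, 3  → R1 = 3
  ADD R1, 2  → R1 = 3 + 2 = 5
  MUL R1, 4  → R1 = 5 * 4 = 20
  ADD R1, 2  → R1 = 20 + 2 = 22
Final: R1 = 22

22


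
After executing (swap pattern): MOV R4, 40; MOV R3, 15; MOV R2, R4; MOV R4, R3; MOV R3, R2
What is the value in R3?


Register state trace (swap pattern):
  MOV R4, 40  → R4 = 40
  MOV R3, 15  → R3 = 15
  MOV R2, R4  → R2 = 40  (save R4)
  MOV R4, R3  → R4 = 15  (R4 gets R3's value)
  MOV R3, R2  → R3 = 40  (R3 gets saved value)
Final: R3 = 40

40


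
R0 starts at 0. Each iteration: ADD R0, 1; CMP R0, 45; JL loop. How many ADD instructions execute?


Loop trace (R0 starts at 0, target 45, step 1):
  ADD #1: R0 = 0 + 1 = 1  → 1 < 45, loop
  ADD #2: R0 = 1 + 1 = 2  → 2 < 45, loop
  ADD #3: R0 = 2 + 1 = 3  → 3 < 45, loop
  ADD #4: R0 = 3 + 1 = 4  → 4 < 45, loop
  ADD #5: R0 = 4 + 1 = 5  → 5 < 45, loop
  ADD #6: R0 = 5 + 1 = 6  → 6 < 45, loop
  ADD #7: R0 = 6 + 1 = 7  → 7 < 45, loop
  ADD #8: R0 = 7 + 1 = 8  → 8 < 45, loop
  ADD #9: R0 = 8 + 1 = 9  → 9 < 45, loop
  ADD #10: R0 = 9 + 1 = 10  → 10 < 45, loop
  ADD #11: R0 = 10 + 1 = 11  → 11 < 45, loop
  ADD #12: R0 = 11 + 1 = 12  → 12 < 45, loop
  ADD #13: R0 = 12 + 1 = 13  → 13 < 45, loop
  ADD #14: R0 = 13 + 1 = 14  → 14 < 45, loop
  ADD #15: R0 = 14 + 1 = 15  → 15 < 45, loop
  ADD #16: R0 = 15 + 1 = 16  → 16 < 45, loop
  ADD #17: R0 = 16 + 1 = 17  → 17 < 45, loop
  ADD #18: R0 = 17 + 1 = 18  → 18 < 45, loop
  ADD #19: R0 = 18 + 1 = 19  → 19 < 45, loop
  ADD #20: R0 = 19 + 1 = 20  → 20 < 45, loop
  ADD #21: R0 = 20 + 1 = 21  → 21 < 45, loop
  ADD #22: R0 = 21 + 1 = 22  → 22 < 45, loop
  ADD #23: R0 = 22 + 1 = 23  → 23 < 45, loop
  ADD #24: R0 = 23 + 1 = 24  → 24 < 45, loop
  ADD #25: R0 = 24 + 1 = 25  → 25 < 45, loop
  ADD #26: R0 = 25 + 1 = 26  → 26 < 45, loop
  ADD #27: R0 = 26 + 1 = 27  → 27 < 45, loop
  ADD #28: R0 = 27 + 1 = 28  → 28 < 45, loop
  ADD #29: R0 = 28 + 1 = 29  → 29 < 45, loop
  ADD #30: R0 = 29 + 1 = 30  → 30 < 45, loop
  ADD #31: R0 = 30 + 1 = 31  → 31 < 45, loop
  ADD #32: R0 = 31 + 1 = 32  → 32 < 45, loop
  ADD #33: R0 = 32 + 1 = 33  → 33 < 45, loop
  ADD #34: R0 = 33 + 1 = 34  → 34 < 45, loop
  ADD #35: R0 = 34 + 1 = 35  → 35 < 45, loop
  ADD #36: R0 = 35 + 1 = 36  → 36 < 45, loop
  ADD #37: R0 = 36 + 1 = 37  → 37 < 45, loop
  ADD #38: R0 = 37 + 1 = 38  → 38 < 45, loop
  ADD #39: R0 = 38 + 1 = 39  → 39 < 45, loop
  ADD #40: R0 = 39 + 1 = 40  → 40 < 45, loop
  ADD #41: R0 = 40 + 1 = 41  → 41 < 45, loop
  ADD #42: R0 = 41 + 1 = 42  → 42 < 45, loop
  ADD #43: R0 = 42 + 1 = 43  → 43 < 45, loop
  ADD #44: R0 = 43 + 1 = 44  → 44 < 45, loop
  ADD #45: R0 = 44 + 1 = 45  → 45 >= 45, exit
Total ADD instructions: 45

45


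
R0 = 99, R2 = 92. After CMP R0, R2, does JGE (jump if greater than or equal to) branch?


Trace:
  R0 = 99, R2 = 92
  CMP R0, R2  → compares 99 vs 92
  JGE checks: is 99 greater than or equal to 92?
  99 > 92, so condition is true
Branch taken: Yes

Yes


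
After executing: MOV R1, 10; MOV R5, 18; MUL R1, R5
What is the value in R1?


Register state trace:
  MOV R1, 10  → R1 = 10
  MOV R5, 18  → R5 = 18
  MUL R1, R5  → R1 = 10 * 18 = 180
Final: R1 = 180

180


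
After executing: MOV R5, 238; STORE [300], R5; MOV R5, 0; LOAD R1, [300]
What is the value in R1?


Register and memory trace:
  MOV R5, 238  → R5 = 238
  STORE [300], R5  → mem[300] = 238
  MOV R5, 0  → R5 = 0
  LOAD R1, [300]  → R1 = mem[300] = 238
Final: R1 = 238

238


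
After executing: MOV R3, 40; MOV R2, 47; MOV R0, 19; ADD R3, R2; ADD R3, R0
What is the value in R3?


Register state trace:
  MOV R3, 40  → R3 = 40
  MOV R2, 47  → R2 = 47
  MOV R0, 19  → R0 = 19
  ADD R3, R2  → R3 = 40 + 47 = 87
  ADD R3, R0  → R3 = 87 + 19 = 106
Final: R3 = 106

106


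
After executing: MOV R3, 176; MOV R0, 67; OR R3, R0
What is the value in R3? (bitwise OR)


Register state trace:
  MOV R3, 176  → R3 = 176 (0b10110000)
  MOV R0, 67  → R0 = 67 (0b01000011)
  OR R3, R0   → R3 = 176 OR 67 = 243 (0b11110011)
Final: R3 = 243

243


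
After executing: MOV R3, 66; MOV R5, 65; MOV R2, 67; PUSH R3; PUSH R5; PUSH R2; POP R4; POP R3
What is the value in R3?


Stack trace (top is rightmost):
  MOV R3, 66  → R3 = 66
  MOV R5, 65  → R5 = 65
  MOV R2, 67  → R2 = 67
  PUSH R3  → stack: [66]
  PUSH R5  → stack: [66, 65]
  PUSH R2  → stack: [66, 65, 67]
  POP R4  → R4 = 67, stack: [66, 65]
  POP R3  → R3 = 65, stack: [66]
Final: R3 = 65

65


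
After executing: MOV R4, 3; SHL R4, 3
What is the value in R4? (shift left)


Register state trace:
  MOV R4, 3  → R4 = 3
  SHL R4, 3  → R4 = 3 << 3 = 3 * 2^3 = 24
Final: R4 = 24

24


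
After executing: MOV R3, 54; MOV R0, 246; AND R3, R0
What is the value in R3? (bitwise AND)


Register state trace:
  MOV R3, 54  → R3 = 54 (0b00110110)
  MOV R0, 246  → R0 = 246 (0b11110110)
  AND R3, R0  → R3 = 54 AND 246 = 54 (0b00110110)
Final: R3 = 54

54


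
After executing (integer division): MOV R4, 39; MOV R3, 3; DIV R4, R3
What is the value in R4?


Register state trace:
  MOV R4, 39  → R4 = 39
  MOV R3, 3  → R3 = 3
  DIV R4, R3  → R4 = 39 // 3 = 13
Final: R4 = 13

13


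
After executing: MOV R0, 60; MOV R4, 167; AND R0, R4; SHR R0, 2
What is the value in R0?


Register state trace:
  MOV R0, 60  → R0 = 60 (0b00111100)
  MOV R4, 167  → R4 = 167 (0b10100111)
  AND R0, R4  → R0 = 60 AND 167 = 36 (0b00100100)
  SHR R0, 2  → R0 = 36 >> 2 = 9
Final: R0 = 9

9


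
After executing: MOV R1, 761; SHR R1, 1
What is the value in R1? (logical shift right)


Register state trace:
  MOV R1, 761  → R1 = 761
  SHR R1, 1  → R1 = 761 >> 1 = 761 // 2^1 = 380
Final: R1 = 380

380


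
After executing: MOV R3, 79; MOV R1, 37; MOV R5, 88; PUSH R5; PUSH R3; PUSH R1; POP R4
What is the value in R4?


Stack trace (top is rightmost):
  MOV R3, 79  → R3 = 79
  MOV R1, 37  → R1 = 37
  MOV R5, 88  → R5 = 88
  PUSH R5  → stack: [88]
  PUSH R3  → stack: [88, 79]
  PUSH R1  → stack: [88, 79, 37]
  POP R4  → R4 = 37, stack: [88, 79]
Final: R4 = 37

37


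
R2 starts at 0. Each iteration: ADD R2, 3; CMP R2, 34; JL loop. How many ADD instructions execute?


Loop trace (R2 starts at 0, target 34, step 3):
  ADD #1: R2 = 0 + 3 = 3  → 3 < 34, loop
  ADD #2: R2 = 3 + 3 = 6  → 6 < 34, loop
  ADD #3: R2 = 6 + 3 = 9  → 9 < 34, loop
  ADD #4: R2 = 9 + 3 = 12  → 12 < 34, loop
  ADD #5: R2 = 12 + 3 = 15  → 15 < 34, loop
  ADD #6: R2 = 15 + 3 = 18  → 18 < 34, loop
  ADD #7: R2 = 18 + 3 = 21  → 21 < 34, loop
  ADD #8: R2 = 21 + 3 = 24  → 24 < 34, loop
  ADD #9: R2 = 24 + 3 = 27  → 27 < 34, loop
  ADD #10: R2 = 27 + 3 = 30  → 30 < 34, loop
  ADD #11: R2 = 30 + 3 = 33  → 33 < 34, loop
  ADD #12: R2 = 33 + 3 = 36  → 36 >= 34, exit
Total ADD instructions: 12

12


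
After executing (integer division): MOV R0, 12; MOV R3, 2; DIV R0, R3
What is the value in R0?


Register state trace:
  MOV R0, 12  → R0 = 12
  MOV R3, 2  → R3 = 2
  DIV R0, R3  → R0 = 12 // 2 = 6
Final: R0 = 6

6


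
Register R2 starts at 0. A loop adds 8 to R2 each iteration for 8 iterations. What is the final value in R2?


Starting value: R2 = 0
  Iter 1: R2 = 0 + 8 = 8
  Iter 2: R2 = 8 + 8 = 16
  Iter 3: R2 = 16 + 8 = 24
  Iter 4: R2 = 24 + 8 = 32
  Iter 5: R2 = 32 + 8 = 40
  Iter 6: R2 = 40 + 8 = 48
  Iter 7: R2 = 48 + 8 = 56
  Iter 8: R2 = 56 + 8 = 64
Final: R2 = 64

64


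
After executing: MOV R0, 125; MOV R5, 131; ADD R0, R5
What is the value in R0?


Register state trace:
  MOV R0, 125  → R0 = 125
  MOV R5, 131  → R5 = 131
  ADD R0, R5  → R0 = 125 + 131 = 256
Final: R0 = 256

256


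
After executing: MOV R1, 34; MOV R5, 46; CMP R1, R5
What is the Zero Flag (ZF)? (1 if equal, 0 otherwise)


Register state trace:
  MOV R1, 34  → R1 = 34
  MOV R5, 46  → R5 = 46
  CMP R1, R5  → computes 34 - 46 = -12
  Result is nonzero, so values are not equal
ZF = 0

0


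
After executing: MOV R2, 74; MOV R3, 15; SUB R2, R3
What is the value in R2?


Register state trace:
  MOV R2, 74  → R2 = 74
  MOV R3, 15  → R3 = 15
  SUB R2, R3  → R2 = 74 - 15 = 59
Final: R2 = 59

59


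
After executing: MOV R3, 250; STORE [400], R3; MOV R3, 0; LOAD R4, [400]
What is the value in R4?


Register and memory trace:
  MOV R3, 250  → R3 = 250
  STORE [400], R3  → mem[400] = 250
  MOV R3, 0  → R3 = 0
  LOAD R4, [400]  → R4 = mem[400] = 250
Final: R4 = 250

250


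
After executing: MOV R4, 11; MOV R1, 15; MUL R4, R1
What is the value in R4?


Register state trace:
  MOV R4, 11  → R4 = 11
  MOV R1, 15  → R1 = 15
  MUL R4, R1  → R4 = 11 * 15 = 165
Final: R4 = 165

165


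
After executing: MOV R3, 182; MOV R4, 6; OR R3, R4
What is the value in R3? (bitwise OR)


Register state trace:
  MOV R3, 182  → R3 = 182 (0b10110110)
  MOV R4, 6  → R4 = 6 (0b00000110)
  OR R3, R4   → R3 = 182 OR 6 = 182 (0b10110110)
Final: R3 = 182

182


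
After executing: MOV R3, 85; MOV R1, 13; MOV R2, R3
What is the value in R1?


Register state trace:
  MOV R3, 85  → R3 = 85
  MOV R1, 13  → R1 = 13
  MOV R2, R3  → R2 = 85
Final: R1 = 13

13


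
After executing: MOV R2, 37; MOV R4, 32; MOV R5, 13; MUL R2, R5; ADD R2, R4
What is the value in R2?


Register state trace:
  MOV R2, 37  → R2 = 37
  MOV R4, 32  → R4 = 32
  MOV R5, 13  → R5 = 13
  MUL R2, R5  → R2 = 37 * 13 = 481
  ADD R2, R4  → R2 = 481 + 32 = 513
Final: R2 = 513

513


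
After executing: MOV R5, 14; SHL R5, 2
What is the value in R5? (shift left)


Register state trace:
  MOV R5, 14  → R5 = 14
  SHL R5, 2  → R5 = 14 << 2 = 14 * 2^2 = 56
Final: R5 = 56

56


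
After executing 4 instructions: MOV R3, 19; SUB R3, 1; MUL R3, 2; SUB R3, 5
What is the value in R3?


Register state trace:
  MOV R3, 19  → R3 = 19
  SUB R3, 1  → R3 = 19 - 1 = 18
  MUL R3, 2  → R3 = 18 * 2 = 36
  SUB R3, 5  → R3 = 36 - 5 = 31
Final: R3 = 31

31


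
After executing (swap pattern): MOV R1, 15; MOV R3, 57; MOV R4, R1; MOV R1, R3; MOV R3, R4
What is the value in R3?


Register state trace (swap pattern):
  MOV R1, 15  → R1 = 15
  MOV R3, 57  → R3 = 57
  MOV R4, R1  → R4 = 15  (save R1)
  MOV R1, R3  → R1 = 57  (R1 gets R3's value)
  MOV R3, R4  → R3 = 15  (R3 gets saved value)
Final: R3 = 15

15


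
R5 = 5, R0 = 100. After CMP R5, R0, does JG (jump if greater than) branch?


Trace:
  R5 = 5, R0 = 100
  CMP R5, R0  → compares 5 vs 100
  JG checks: is 5 greater than 100?
  5 < 100, so condition is false
Branch taken: No

No


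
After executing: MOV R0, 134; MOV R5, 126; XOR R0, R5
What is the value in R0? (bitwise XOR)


Register state trace:
  MOV R0, 134  → R0 = 134 (0b10000110)
  MOV R5, 126  → R5 = 126 (0b01111110)
  XOR R0, R5  → R0 = 134 XOR 126 = 248 (0b11111000)
Final: R0 = 248

248


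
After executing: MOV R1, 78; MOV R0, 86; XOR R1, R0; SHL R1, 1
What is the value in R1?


Register state trace:
  MOV R1, 78  → R1 = 78 (0b01001110)
  MOV R0, 86  → R0 = 86 (0b01010110)
  XOR R1, R0  → R1 = 78 XOR 86 = 24 (0b00011000)
  SHL R1, 1  → R1 = 24 << 1 = 48
Final: R1 = 48

48


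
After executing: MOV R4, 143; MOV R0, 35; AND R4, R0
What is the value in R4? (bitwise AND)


Register state trace:
  MOV R4, 143  → R4 = 143 (0b10001111)
  MOV R0, 35  → R0 = 35 (0b00100011)
  AND R4, R0  → R4 = 143 AND 35 = 3 (0b00000011)
Final: R4 = 3

3


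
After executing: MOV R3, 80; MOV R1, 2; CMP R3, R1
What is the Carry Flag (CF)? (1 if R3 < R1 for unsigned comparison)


Register state trace:
  MOV R3, 80  → R3 = 80
  MOV R1, 2  → R1 = 2
  CMP R3, R1  → unsigned 80 - 2: no borrow
  80 >= 2, so CF = 0
CF = 0

0


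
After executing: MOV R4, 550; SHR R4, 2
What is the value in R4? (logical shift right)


Register state trace:
  MOV R4, 550  → R4 = 550
  SHR R4, 2  → R4 = 550 >> 2 = 550 // 2^2 = 137
Final: R4 = 137

137


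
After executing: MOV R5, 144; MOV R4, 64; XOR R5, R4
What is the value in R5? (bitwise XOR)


Register state trace:
  MOV R5, 144  → R5 = 144 (0b10010000)
  MOV R4, 64  → R4 = 64 (0b01000000)
  XOR R5, R4  → R5 = 144 XOR 64 = 208 (0b11010000)
Final: R5 = 208

208


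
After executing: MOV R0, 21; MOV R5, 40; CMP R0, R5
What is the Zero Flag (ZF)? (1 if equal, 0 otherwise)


Register state trace:
  MOV R0, 21  → R0 = 21
  MOV R5, 40  → R5 = 40
  CMP R0, R5  → computes 21 - 40 = -19
  Result is nonzero, so values are not equal
ZF = 0

0


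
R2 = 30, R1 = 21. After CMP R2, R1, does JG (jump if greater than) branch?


Trace:
  R2 = 30, R1 = 21
  CMP R2, R1  → compares 30 vs 21
  JG checks: is 30 greater than 21?
  30 > 21, so condition is true
Branch taken: Yes

Yes


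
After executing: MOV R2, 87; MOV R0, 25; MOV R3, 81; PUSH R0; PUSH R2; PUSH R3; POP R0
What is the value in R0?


Stack trace (top is rightmost):
  MOV R2, 87  → R2 = 87
  MOV R0, 25  → R0 = 25
  MOV R3, 81  → R3 = 81
  PUSH R0  → stack: [25]
  PUSH R2  → stack: [25, 87]
  PUSH R3  → stack: [25, 87, 81]
  POP R0  → R0 = 81, stack: [25, 87]
Final: R0 = 81

81


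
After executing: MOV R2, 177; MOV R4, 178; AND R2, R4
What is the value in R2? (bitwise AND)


Register state trace:
  MOV R2, 177  → R2 = 177 (0b10110001)
  MOV R4, 178  → R4 = 178 (0b10110010)
  AND R2, R4  → R2 = 177 AND 178 = 176 (0b10110000)
Final: R2 = 176

176
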